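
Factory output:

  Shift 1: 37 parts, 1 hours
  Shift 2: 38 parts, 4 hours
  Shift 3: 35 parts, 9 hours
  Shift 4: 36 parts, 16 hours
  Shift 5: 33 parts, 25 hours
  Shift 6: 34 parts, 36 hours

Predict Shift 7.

31 parts, 49 hours

Parts: alternating steps +1, −3, +1, −3, …, so 37, 38, 35, 36, 33, 34 → 31.
Hours — perfect squares: 1², 2², 3², …: 1, 4, 9, 16, 25, 36 → 49.
So the next record is 31 parts, 49 hours.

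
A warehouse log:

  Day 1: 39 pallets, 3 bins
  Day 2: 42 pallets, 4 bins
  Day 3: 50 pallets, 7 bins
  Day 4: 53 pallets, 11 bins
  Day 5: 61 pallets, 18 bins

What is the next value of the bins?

29

Pallets — alternating steps +3, +8, +3, +8, …: 39, 42, 50, 53, 61 → 64.
Bins — each term is the sum of the two before it: 3, 4, 7, 11, 18 → 29.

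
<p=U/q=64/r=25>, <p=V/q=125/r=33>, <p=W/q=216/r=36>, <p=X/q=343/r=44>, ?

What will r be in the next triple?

47

P: letters move forward 1 place in the alphabet; U, V, W, X → Y.
Q goes 64, 125, 216, 343 → 512 (perfect cubes: 4³, 5³, 6³, …).
R — alternating steps +8, +3, +8, +3, …: 25, 33, 36, 44 → 47.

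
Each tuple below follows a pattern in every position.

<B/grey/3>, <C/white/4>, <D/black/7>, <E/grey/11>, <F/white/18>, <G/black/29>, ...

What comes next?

For the letter, letters move forward 1 place in the alphabet: B, C, D, E, F, G → H.
Shade: repeats grey → white → black, so grey, white, black, grey, white, black → grey.
Third slot: each term is the sum of the two before it, so 3, 4, 7, 11, 18, 29 → 47.
Putting it together: <H/grey/47>.

<H/grey/47>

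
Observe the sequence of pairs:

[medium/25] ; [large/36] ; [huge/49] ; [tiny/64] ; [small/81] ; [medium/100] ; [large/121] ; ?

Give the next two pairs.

For the size, repeats medium → large → huge → tiny → small: medium, large, huge, tiny, small, medium, large → huge → tiny.
Second entry goes 25, 36, 49, 64, 81, 100, 121 → 144 → 169 (perfect squares: 5², 6², 7², …).
So the next two pairs are [huge/144] and [tiny/169].

[huge/144], [tiny/169]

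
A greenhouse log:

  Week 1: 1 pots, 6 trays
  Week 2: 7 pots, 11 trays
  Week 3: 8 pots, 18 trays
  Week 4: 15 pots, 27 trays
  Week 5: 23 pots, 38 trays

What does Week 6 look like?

38 pots, 51 trays

Pots: each term is the sum of the two before it; 1, 7, 8, 15, 23 → 38.
For the trays, differences are 5, 7, 9, … (increasing by 2 each time): 6, 11, 18, 27, 38 → 51.
Putting it together: 38 pots, 51 trays.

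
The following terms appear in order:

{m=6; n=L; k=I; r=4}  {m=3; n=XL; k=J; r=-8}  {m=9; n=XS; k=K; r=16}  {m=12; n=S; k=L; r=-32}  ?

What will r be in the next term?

64

R: ×(-2) each step; 4, -8, 16, -32 → 64.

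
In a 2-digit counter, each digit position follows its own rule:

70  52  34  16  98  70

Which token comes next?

52

First digit: −2 each step, mod 10, so 7, 5, 3, 1, 9, 7 → 5.
Second digit — +2 each step, mod 10: 0, 2, 4, 6, 8, 0 → 2.
Combining the parts gives 52.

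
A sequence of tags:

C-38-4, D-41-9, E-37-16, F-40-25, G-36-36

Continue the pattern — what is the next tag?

Letter: C, D, E, F, G → H (letters move forward 1 place in the alphabet).
Second component: alternating steps +3, −4, +3, −4, …, so 38, 41, 37, 40, 36 → 39.
Third component: perfect squares: 2², 3², 4², …; 4, 9, 16, 25, 36 → 49.
So the next tag is H-39-49.

H-39-49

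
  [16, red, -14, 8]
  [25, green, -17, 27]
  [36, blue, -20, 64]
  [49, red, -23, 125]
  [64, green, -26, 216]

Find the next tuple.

First slot goes 16, 25, 36, 49, 64 → 81 (perfect squares: 4², 5², 6², …).
Colour goes red, green, blue, red, green → blue (repeats red → green → blue).
Third slot: -14, -17, -20, -23, -26 → -29 (−3 each step).
Fourth slot: perfect cubes: 2³, 3³, 4³, …, so 8, 27, 64, 125, 216 → 343.
So the next tuple is [81, blue, -29, 343].

[81, blue, -29, 343]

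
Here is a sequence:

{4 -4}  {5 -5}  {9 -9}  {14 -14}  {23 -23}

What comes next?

{37 -37}

First component goes 4, 5, 9, 14, 23 → 37 (each term is the sum of the two before it).
For the second component, always the negative of the first component: -4, -5, -9, -14, -23 → -37.
Putting it together: {37 -37}.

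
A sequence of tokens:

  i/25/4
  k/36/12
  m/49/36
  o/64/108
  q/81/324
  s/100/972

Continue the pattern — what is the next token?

u/121/2916

Letter goes i, k, m, o, q, s → u (letters move forward 2 places in the alphabet).
Second component: perfect squares: 5², 6², 7², …, so 25, 36, 49, 64, 81, 100 → 121.
Third component: 4, 12, 36, 108, 324, 972 → 2916 (×3 each step).
So the next token is u/121/2916.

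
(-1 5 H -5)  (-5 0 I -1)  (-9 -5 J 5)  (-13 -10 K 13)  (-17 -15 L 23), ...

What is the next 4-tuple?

First coordinate: −4 each step; -1, -5, -9, -13, -17 → -21.
Second coordinate: −5 each step, so 5, 0, -5, -10, -15 → -20.
Letter: letters move forward 1 place in the alphabet, so H, I, J, K, L → M.
Fourth coordinate goes -5, -1, 5, 13, 23 → 35 (differences are 4, 6, 8, … (increasing by 2 each time)).
Combining the parts gives (-21 -20 M 35).

(-21 -20 M 35)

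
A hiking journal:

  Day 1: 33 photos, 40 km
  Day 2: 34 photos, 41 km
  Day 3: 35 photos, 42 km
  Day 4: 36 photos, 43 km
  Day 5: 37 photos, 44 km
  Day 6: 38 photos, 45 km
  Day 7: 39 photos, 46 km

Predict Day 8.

Photos: +1 each step; 33, 34, 35, 36, 37, 38, 39 → 40.
Km: +1 each step, so 40, 41, 42, 43, 44, 45, 46 → 47.
So the next record is 40 photos, 47 km.

40 photos, 47 km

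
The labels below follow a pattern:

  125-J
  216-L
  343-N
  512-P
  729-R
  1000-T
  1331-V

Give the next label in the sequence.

1728-X

First component: perfect cubes: 5³, 6³, 7³, …, so 125, 216, 343, 512, 729, 1000, 1331 → 1728.
Letter: letters move forward 2 places in the alphabet, so J, L, N, P, R, T, V → X.
So the next label is 1728-X.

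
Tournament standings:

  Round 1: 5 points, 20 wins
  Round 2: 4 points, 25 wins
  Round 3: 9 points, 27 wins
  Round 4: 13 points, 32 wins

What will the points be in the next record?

Points: 5, 4, 9, 13 → 22 (each term is the sum of the two before it).
Wins: alternating steps +5, +2, +5, +2, …, so 20, 25, 27, 32 → 34.

22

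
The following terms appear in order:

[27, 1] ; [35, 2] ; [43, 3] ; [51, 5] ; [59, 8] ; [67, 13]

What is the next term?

First entry goes 27, 35, 43, 51, 59, 67 → 75 (+8 each step).
For the second entry, each term is the sum of the two before it: 1, 2, 3, 5, 8, 13 → 21.
Putting it together: [75, 21].

[75, 21]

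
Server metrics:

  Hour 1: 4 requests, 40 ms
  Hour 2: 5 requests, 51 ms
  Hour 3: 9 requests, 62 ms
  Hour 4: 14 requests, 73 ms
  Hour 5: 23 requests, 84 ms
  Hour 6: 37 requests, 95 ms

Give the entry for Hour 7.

60 requests, 106 ms

Requests goes 4, 5, 9, 14, 23, 37 → 60 (each term is the sum of the two before it).
Ms: +11 each step, so 40, 51, 62, 73, 84, 95 → 106.
Combining the parts gives 60 requests, 106 ms.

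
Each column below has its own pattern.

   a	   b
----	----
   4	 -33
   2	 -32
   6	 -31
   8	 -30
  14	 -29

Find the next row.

22  -28

For the column a, each term is the sum of the two before it: 4, 2, 6, 8, 14 → 22.
Column b — +1 each step: -33, -32, -31, -30, -29 → -28.
Putting it together: 22  -28.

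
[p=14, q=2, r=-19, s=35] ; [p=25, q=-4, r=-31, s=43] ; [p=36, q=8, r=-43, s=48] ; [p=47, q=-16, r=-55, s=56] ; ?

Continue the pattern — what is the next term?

[p=58, q=32, r=-67, s=61]

P: 14, 25, 36, 47 → 58 (+11 each step).
Q: ×(-2) each step; 2, -4, 8, -16 → 32.
R: −12 each step; -19, -31, -43, -55 → -67.
S — alternating steps +8, +5, +8, +5, …: 35, 43, 48, 56 → 61.
Combining the parts gives [p=58, q=32, r=-67, s=61].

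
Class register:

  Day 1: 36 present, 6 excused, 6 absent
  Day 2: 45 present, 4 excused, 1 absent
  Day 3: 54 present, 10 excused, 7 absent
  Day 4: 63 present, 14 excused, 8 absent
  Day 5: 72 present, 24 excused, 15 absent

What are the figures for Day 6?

Present: +9 each step; 36, 45, 54, 63, 72 → 81.
Excused goes 6, 4, 10, 14, 24 → 38 (each term is the sum of the two before it).
Absent — each term is the sum of the two before it: 6, 1, 7, 8, 15 → 23.
Combining the parts gives 81 present, 38 excused, 23 absent.

81 present, 38 excused, 23 absent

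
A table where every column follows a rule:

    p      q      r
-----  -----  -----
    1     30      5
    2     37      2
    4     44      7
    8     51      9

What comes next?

16  58  16

Column p — ×2 each step: 1, 2, 4, 8 → 16.
Column q: +7 each step, so 30, 37, 44, 51 → 58.
Column r: 5, 2, 7, 9 → 16 (each term is the sum of the two before it).
Combining the parts gives 16  58  16.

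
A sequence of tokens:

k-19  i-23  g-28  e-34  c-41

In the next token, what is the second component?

Second component: differences are 4, 5, 6, … (increasing by 1 each time), so 19, 23, 28, 34, 41 → 49.

49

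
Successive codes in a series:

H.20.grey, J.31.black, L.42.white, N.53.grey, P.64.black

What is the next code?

Letter goes H, J, L, N, P → R (letters move forward 2 places in the alphabet).
Second component: +11 each step; 20, 31, 42, 53, 64 → 75.
Shade — repeats grey → black → white: grey, black, white, grey, black → white.
So the next code is R.75.white.

R.75.white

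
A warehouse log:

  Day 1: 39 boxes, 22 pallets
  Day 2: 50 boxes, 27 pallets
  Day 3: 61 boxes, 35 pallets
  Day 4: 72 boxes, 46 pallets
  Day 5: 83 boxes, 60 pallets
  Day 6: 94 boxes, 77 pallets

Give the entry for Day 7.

Boxes: +11 each step, so 39, 50, 61, 72, 83, 94 → 105.
For the pallets, differences are 5, 8, 11, … (increasing by 3 each time): 22, 27, 35, 46, 60, 77 → 97.
Combining the parts gives 105 boxes, 97 pallets.

105 boxes, 97 pallets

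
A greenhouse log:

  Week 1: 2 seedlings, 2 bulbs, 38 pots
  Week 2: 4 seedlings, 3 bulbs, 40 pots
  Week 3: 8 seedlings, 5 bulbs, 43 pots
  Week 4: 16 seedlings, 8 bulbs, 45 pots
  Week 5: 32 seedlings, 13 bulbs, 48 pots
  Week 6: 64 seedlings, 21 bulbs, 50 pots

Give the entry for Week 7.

For the seedlings, ×2 each step: 2, 4, 8, 16, 32, 64 → 128.
Bulbs — each term is the sum of the two before it: 2, 3, 5, 8, 13, 21 → 34.
Pots: 38, 40, 43, 45, 48, 50 → 53 (alternating steps +2, +3, +2, +3, …).
So the next row is 128 seedlings, 34 bulbs, 53 pots.

128 seedlings, 34 bulbs, 53 pots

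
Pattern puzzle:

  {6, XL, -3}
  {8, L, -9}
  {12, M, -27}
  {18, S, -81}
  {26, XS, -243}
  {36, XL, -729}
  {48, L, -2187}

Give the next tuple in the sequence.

{62, M, -6561}

First coordinate: differences are 2, 4, 6, … (increasing by 2 each time), so 6, 8, 12, 18, 26, 36, 48 → 62.
Size goes XL, L, M, S, XS, XL, L → M (repeats XL → L → M → S → XS).
Third coordinate: -3, -9, -27, -81, -243, -729, -2187 → -6561 (×3 each step).
So the next tuple is {62, M, -6561}.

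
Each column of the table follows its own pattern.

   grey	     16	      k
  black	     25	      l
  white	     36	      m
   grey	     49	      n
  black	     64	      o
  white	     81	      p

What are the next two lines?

grey  100  q; black  121  r

Shade: grey, black, white, grey, black, white → grey → black (repeats grey → black → white).
Second component — perfect squares: 4², 5², 6², …: 16, 25, 36, 49, 64, 81 → 100 → 121.
Letter: k, l, m, n, o, p → q → r (letters move forward 1 place in the alphabet).
So the next two lines are grey  100  q and black  121  r.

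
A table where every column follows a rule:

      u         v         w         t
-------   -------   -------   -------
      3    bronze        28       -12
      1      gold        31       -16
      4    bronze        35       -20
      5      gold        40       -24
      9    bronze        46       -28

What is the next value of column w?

Column u — each term is the sum of the two before it: 3, 1, 4, 5, 9 → 14.
Column v: alternates bronze ↔ gold; bronze, gold, bronze, gold, bronze → gold.
Column w — differences are 3, 4, 5, … (increasing by 1 each time): 28, 31, 35, 40, 46 → 53.
Column t goes -12, -16, -20, -24, -28 → -32 (−4 each step).

53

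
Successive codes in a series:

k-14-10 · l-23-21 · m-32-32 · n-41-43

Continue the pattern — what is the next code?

o-50-54

Letter goes k, l, m, n → o (letters move forward 1 place in the alphabet).
Second component: 14, 23, 32, 41 → 50 (+9 each step).
For the third component, +11 each step: 10, 21, 32, 43 → 54.
Combining the parts gives o-50-54.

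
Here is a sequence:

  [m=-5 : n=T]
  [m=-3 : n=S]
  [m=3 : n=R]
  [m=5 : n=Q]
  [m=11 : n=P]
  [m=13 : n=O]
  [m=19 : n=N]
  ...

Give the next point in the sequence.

M — alternating steps +2, +6, +2, +6, …: -5, -3, 3, 5, 11, 13, 19 → 21.
N: letters move back 1 place in the alphabet, so T, S, R, Q, P, O, N → M.
Combining the parts gives [m=21 : n=M].

[m=21 : n=M]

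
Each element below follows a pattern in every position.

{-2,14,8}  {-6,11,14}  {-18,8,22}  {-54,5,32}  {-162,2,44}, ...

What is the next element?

{-486,-1,58}

First entry: ×3 each step, so -2, -6, -18, -54, -162 → -486.
Second entry: −3 each step, so 14, 11, 8, 5, 2 → -1.
Third entry goes 8, 14, 22, 32, 44 → 58 (differences are 6, 8, 10, … (increasing by 2 each time)).
Combining the parts gives {-486,-1,58}.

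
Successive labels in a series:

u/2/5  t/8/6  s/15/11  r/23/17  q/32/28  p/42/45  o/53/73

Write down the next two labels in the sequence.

n/65/118 then m/78/191

Letter — letters move back 1 place in the alphabet: u, t, s, r, q, p, o → n → m.
Second component — differences are 6, 7, 8, … (increasing by 1 each time): 2, 8, 15, 23, 32, 42, 53 → 65 → 78.
For the third component, each term is the sum of the two before it: 5, 6, 11, 17, 28, 45, 73 → 118 → 191.
Putting the parts together: n/65/118 and then m/78/191.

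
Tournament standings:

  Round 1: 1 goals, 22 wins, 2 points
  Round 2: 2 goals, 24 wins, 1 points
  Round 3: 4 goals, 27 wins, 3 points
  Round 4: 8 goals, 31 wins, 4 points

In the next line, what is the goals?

Goals — ×2 each step: 1, 2, 4, 8 → 16.

16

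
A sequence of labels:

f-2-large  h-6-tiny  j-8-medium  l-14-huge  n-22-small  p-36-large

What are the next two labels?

r-58-tiny then t-94-medium

Letter goes f, h, j, l, n, p → r → t (letters move forward 2 places in the alphabet).
Second component: 2, 6, 8, 14, 22, 36 → 58 → 94 (each term is the sum of the two before it).
Size: repeats large → tiny → medium → huge → small; large, tiny, medium, huge, small, large → tiny → medium.
So the next two labels are r-58-tiny and t-94-medium.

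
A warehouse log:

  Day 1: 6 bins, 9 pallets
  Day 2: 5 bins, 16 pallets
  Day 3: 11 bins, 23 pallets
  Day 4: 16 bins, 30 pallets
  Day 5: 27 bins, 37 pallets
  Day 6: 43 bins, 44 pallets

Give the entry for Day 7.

70 bins, 51 pallets

Bins: 6, 5, 11, 16, 27, 43 → 70 (each term is the sum of the two before it).
Pallets: +7 each step; 9, 16, 23, 30, 37, 44 → 51.
Combining the parts gives 70 bins, 51 pallets.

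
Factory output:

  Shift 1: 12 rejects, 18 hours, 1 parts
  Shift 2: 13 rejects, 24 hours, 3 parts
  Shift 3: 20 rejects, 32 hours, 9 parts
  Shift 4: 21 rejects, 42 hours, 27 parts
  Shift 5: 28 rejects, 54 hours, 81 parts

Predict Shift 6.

29 rejects, 68 hours, 243 parts

Rejects: 12, 13, 20, 21, 28 → 29 (alternating steps +1, +7, +1, +7, …).
For the hours, differences are 6, 8, 10, … (increasing by 2 each time): 18, 24, 32, 42, 54 → 68.
Parts goes 1, 3, 9, 27, 81 → 243 (×3 each step).
Putting it together: 29 rejects, 68 hours, 243 parts.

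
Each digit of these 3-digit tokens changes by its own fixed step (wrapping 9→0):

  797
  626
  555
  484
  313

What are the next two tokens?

242 then 171

First digit — −1 each step, mod 10: 7, 6, 5, 4, 3 → 2 → 1.
Second digit: +3 each step, mod 10, so 9, 2, 5, 8, 1 → 4 → 7.
Third digit goes 7, 6, 5, 4, 3 → 2 → 1 (−1 each step, mod 10).
Putting the parts together: 242 and then 171.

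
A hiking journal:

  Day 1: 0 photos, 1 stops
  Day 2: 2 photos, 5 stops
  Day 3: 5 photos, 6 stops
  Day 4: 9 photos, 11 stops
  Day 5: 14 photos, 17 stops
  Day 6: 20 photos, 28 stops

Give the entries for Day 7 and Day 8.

Photos: differences are 2, 3, 4, … (increasing by 1 each time), so 0, 2, 5, 9, 14, 20 → 27 → 35.
For the stops, each term is the sum of the two before it: 1, 5, 6, 11, 17, 28 → 45 → 73.
So the next two lines are 27 photos, 45 stops and 35 photos, 73 stops.

27 photos, 45 stops; 35 photos, 73 stops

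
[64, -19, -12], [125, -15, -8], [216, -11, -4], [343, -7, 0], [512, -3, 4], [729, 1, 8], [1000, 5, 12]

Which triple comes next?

[1331, 9, 16]

First slot: perfect cubes: 4³, 5³, 6³, …; 64, 125, 216, 343, 512, 729, 1000 → 1331.
Second slot: +4 each step; -19, -15, -11, -7, -3, 1, 5 → 9.
For the third slot, always 7 more than the second slot: -12, -8, -4, 0, 4, 8, 12 → 16.
So the next triple is [1331, 9, 16].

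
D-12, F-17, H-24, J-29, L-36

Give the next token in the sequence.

Letter: letters move forward 2 places in the alphabet, so D, F, H, J, L → N.
Second component: 12, 17, 24, 29, 36 → 41 (alternating steps +5, +7, +5, +7, …).
So the next token is N-41.

N-41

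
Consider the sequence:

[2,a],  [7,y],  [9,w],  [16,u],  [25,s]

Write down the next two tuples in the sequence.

For the first value, each term is the sum of the two before it: 2, 7, 9, 16, 25 → 41 → 66.
For the letter, letters move back 2 places in the alphabet, wrapping A→Z: a, y, w, u, s → q → o.
So the next two tuples are [41,q] and [66,o].

[41,q], [66,o]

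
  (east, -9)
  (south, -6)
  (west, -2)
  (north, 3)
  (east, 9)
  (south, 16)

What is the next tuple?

For the direction, repeats east → south → west → north: east, south, west, north, east, south → west.
Second slot: -9, -6, -2, 3, 9, 16 → 24 (differences are 3, 4, 5, … (increasing by 1 each time)).
Combining the parts gives (west, 24).

(west, 24)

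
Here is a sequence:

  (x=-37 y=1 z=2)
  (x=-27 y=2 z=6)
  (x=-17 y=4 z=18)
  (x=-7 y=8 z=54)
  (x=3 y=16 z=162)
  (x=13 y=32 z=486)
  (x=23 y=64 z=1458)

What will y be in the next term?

128

X — +10 each step: -37, -27, -17, -7, 3, 13, 23 → 33.
For the y, ×2 each step: 1, 2, 4, 8, 16, 32, 64 → 128.
Z goes 2, 6, 18, 54, 162, 486, 1458 → 4374 (×3 each step).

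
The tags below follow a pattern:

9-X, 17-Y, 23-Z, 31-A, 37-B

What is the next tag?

45-C

First component: 9, 17, 23, 31, 37 → 45 (alternating steps +8, +6, +8, +6, …).
For the letter, letters move forward 1 place in the alphabet, wrapping Z→A: X, Y, Z, A, B → C.
Putting it together: 45-C.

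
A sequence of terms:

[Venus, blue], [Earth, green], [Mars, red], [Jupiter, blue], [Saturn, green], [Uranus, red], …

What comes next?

[Neptune, blue]

Planet: runs through the planets Mercury→Neptune; Venus, Earth, Mars, Jupiter, Saturn, Uranus → Neptune.
For the colour, repeats blue → green → red: blue, green, red, blue, green, red → blue.
So the next term is [Neptune, blue].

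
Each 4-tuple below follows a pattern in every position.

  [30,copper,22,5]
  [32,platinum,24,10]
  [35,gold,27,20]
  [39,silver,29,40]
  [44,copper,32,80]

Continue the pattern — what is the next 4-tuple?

First entry: 30, 32, 35, 39, 44 → 50 (differences are 2, 3, 4, … (increasing by 1 each time)).
Metal: repeats copper → platinum → gold → silver; copper, platinum, gold, silver, copper → platinum.
For the third entry, alternating steps +2, +3, +2, +3, …: 22, 24, 27, 29, 32 → 34.
Fourth entry: 5, 10, 20, 40, 80 → 160 (×2 each step).
Putting it together: [50,platinum,34,160].

[50,platinum,34,160]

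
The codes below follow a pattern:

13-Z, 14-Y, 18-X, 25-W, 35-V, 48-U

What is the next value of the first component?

64

First component: differences are 1, 4, 7, … (increasing by 3 each time), so 13, 14, 18, 25, 35, 48 → 64.
Letter: letters move back 1 place in the alphabet; Z, Y, X, W, V, U → T.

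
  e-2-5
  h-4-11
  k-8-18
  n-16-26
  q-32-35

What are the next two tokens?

Letter: e, h, k, n, q → t → w (letters move forward 3 places in the alphabet).
Second component: ×2 each step, so 2, 4, 8, 16, 32 → 64 → 128.
Third component: 5, 11, 18, 26, 35 → 45 → 56 (differences are 6, 7, 8, … (increasing by 1 each time)).
Putting the parts together: t-64-45 and then w-128-56.

t-64-45, w-128-56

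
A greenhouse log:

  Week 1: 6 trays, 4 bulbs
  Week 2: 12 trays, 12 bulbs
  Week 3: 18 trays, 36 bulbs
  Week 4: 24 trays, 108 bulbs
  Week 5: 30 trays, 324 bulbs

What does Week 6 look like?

Trays: 6, 12, 18, 24, 30 → 36 (+6 each step).
Bulbs — ×3 each step: 4, 12, 36, 108, 324 → 972.
Putting it together: 36 trays, 972 bulbs.

36 trays, 972 bulbs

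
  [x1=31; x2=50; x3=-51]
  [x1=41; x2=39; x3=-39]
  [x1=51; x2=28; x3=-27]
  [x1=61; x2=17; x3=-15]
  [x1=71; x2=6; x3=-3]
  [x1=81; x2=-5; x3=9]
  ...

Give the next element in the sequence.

X1: +10 each step; 31, 41, 51, 61, 71, 81 → 91.
X2: −11 each step, so 50, 39, 28, 17, 6, -5 → -16.
X3 — +12 each step: -51, -39, -27, -15, -3, 9 → 21.
Combining the parts gives [x1=91; x2=-16; x3=21].

[x1=91; x2=-16; x3=21]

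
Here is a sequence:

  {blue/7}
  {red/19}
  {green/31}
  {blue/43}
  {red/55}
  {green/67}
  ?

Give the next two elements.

{blue/79}, {red/91}

For the colour, repeats blue → red → green: blue, red, green, blue, red, green → blue → red.
Second component: +12 each step; 7, 19, 31, 43, 55, 67 → 79 → 91.
Putting the parts together: {blue/79} and then {red/91}.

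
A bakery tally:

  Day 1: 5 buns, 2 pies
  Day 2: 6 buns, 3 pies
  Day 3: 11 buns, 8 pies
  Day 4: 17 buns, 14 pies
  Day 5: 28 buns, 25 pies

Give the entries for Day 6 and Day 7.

Buns goes 5, 6, 11, 17, 28 → 45 → 73 (each term is the sum of the two before it).
For the pies, always 3 less than the buns: 2, 3, 8, 14, 25 → 42 → 70.
So the next two rows are 45 buns, 42 pies and 73 buns, 70 pies.

45 buns, 42 pies; 73 buns, 70 pies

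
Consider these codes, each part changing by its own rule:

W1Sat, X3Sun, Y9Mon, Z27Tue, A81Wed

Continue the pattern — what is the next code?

B243Thu

Letter — letters move forward 1 place in the alphabet, wrapping Z→A: W, X, Y, Z, A → B.
Second component — ×3 each step: 1, 3, 9, 27, 81 → 243.
Day: runs through the weekdays Mon→Sun, so Sat, Sun, Mon, Tue, Wed → Thu.
Putting it together: B243Thu.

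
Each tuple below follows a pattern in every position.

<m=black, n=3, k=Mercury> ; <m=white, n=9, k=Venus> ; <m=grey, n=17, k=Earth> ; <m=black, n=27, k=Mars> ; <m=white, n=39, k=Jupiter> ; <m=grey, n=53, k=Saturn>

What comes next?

M — repeats black → white → grey: black, white, grey, black, white, grey → black.
For the n, differences are 6, 8, 10, … (increasing by 2 each time): 3, 9, 17, 27, 39, 53 → 69.
K: Mercury, Venus, Earth, Mars, Jupiter, Saturn → Uranus (runs through the planets Mercury→Neptune).
Putting it together: <m=black, n=69, k=Uranus>.

<m=black, n=69, k=Uranus>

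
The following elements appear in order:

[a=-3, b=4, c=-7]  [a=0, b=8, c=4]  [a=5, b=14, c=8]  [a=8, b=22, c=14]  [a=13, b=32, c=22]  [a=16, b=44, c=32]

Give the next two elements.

A: -3, 0, 5, 8, 13, 16 → 21 → 24 (alternating steps +3, +5, +3, +5, …).
B goes 4, 8, 14, 22, 32, 44 → 58 → 74 (differences are 4, 6, 8, … (increasing by 2 each time)).
C — always the previous value of the b: -7, 4, 8, 14, 22, 32 → 44 → 58.
So the next two elements are [a=21, b=58, c=44] and [a=24, b=74, c=58].

[a=21, b=58, c=44], [a=24, b=74, c=58]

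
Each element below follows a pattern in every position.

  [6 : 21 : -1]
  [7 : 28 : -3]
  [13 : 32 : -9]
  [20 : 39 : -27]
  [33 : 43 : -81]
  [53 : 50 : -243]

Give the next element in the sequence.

For the first entry, each term is the sum of the two before it: 6, 7, 13, 20, 33, 53 → 86.
Second entry: alternating steps +7, +4, +7, +4, …; 21, 28, 32, 39, 43, 50 → 54.
Third entry: ×3 each step; -1, -3, -9, -27, -81, -243 → -729.
Putting it together: [86 : 54 : -729].

[86 : 54 : -729]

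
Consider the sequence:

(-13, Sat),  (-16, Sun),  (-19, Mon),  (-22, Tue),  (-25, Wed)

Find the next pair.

First coordinate goes -13, -16, -19, -22, -25 → -28 (−3 each step).
Day — runs through the weekdays Mon→Sun: Sat, Sun, Mon, Tue, Wed → Thu.
So the next pair is (-28, Thu).

(-28, Thu)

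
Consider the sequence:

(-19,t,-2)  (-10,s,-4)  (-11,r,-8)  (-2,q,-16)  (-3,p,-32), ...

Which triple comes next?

First part: alternating steps +9, −1, +9, −1, …; -19, -10, -11, -2, -3 → 6.
Letter: t, s, r, q, p → o (letters move back 1 place in the alphabet).
Third part: ×2 each step, so -2, -4, -8, -16, -32 → -64.
Combining the parts gives (6,o,-64).

(6,o,-64)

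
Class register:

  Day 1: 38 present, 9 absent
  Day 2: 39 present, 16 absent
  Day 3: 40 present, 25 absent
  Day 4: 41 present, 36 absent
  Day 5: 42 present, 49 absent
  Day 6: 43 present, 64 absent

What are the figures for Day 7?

Present goes 38, 39, 40, 41, 42, 43 → 44 (+1 each step).
Absent goes 9, 16, 25, 36, 49, 64 → 81 (perfect squares: 3², 4², 5², …).
So the next row is 44 present, 81 absent.

44 present, 81 absent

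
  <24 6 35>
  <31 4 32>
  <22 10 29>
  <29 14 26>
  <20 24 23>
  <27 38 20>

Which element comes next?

For the first entry, alternating steps +7, −9, +7, −9, …: 24, 31, 22, 29, 20, 27 → 18.
Second entry — each term is the sum of the two before it: 6, 4, 10, 14, 24, 38 → 62.
Third entry: 35, 32, 29, 26, 23, 20 → 17 (−3 each step).
So the next element is <18 62 17>.

<18 62 17>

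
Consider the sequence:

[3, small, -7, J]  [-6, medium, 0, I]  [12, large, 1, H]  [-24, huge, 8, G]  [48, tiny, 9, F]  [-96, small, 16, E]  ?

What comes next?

First slot: 3, -6, 12, -24, 48, -96 → 192 (×(-2) each step).
Size — repeats small → medium → large → huge → tiny: small, medium, large, huge, tiny, small → medium.
Third slot: -7, 0, 1, 8, 9, 16 → 17 (alternating steps +7, +1, +7, +1, …).
Letter: letters move back 1 place in the alphabet; J, I, H, G, F, E → D.
So the next tuple is [192, medium, 17, D].

[192, medium, 17, D]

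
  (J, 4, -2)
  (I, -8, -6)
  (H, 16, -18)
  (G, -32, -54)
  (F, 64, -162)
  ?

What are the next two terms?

Letter: letters move back 1 place in the alphabet, so J, I, H, G, F → E → D.
Second part: ×(-2) each step; 4, -8, 16, -32, 64 → -128 → 256.
For the third part, ×3 each step: -2, -6, -18, -54, -162 → -486 → -1458.
Putting the parts together: (E, -128, -486) and then (D, 256, -1458).

(E, -128, -486), (D, 256, -1458)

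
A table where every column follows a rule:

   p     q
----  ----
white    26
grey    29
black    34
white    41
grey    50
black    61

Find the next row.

Column p — repeats white → grey → black: white, grey, black, white, grey, black → white.
For the column q, differences are 3, 5, 7, … (increasing by 2 each time): 26, 29, 34, 41, 50, 61 → 74.
Putting it together: white  74.

white  74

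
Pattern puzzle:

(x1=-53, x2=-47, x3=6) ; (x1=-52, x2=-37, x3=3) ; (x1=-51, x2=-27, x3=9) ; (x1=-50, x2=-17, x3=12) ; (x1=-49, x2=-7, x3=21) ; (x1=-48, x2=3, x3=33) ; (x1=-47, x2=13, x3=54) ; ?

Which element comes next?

X1: +1 each step; -53, -52, -51, -50, -49, -48, -47 → -46.
X2 — +10 each step: -47, -37, -27, -17, -7, 3, 13 → 23.
For the x3, each term is the sum of the two before it: 6, 3, 9, 12, 21, 33, 54 → 87.
So the next element is (x1=-46, x2=23, x3=87).

(x1=-46, x2=23, x3=87)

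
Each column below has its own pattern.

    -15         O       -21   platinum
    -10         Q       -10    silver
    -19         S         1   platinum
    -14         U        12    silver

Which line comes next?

-23  W  23  platinum

First component — alternating steps +5, −9, +5, −9, …: -15, -10, -19, -14 → -23.
Letter — letters move forward 2 places in the alphabet: O, Q, S, U → W.
Third component goes -21, -10, 1, 12 → 23 (+11 each step).
Metal: alternates platinum ↔ silver; platinum, silver, platinum, silver → platinum.
So the next line is -23  W  23  platinum.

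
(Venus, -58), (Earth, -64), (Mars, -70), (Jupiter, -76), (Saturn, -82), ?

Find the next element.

(Uranus, -88)

Planet: runs through the planets Mercury→Neptune, so Venus, Earth, Mars, Jupiter, Saturn → Uranus.
Second component — −6 each step: -58, -64, -70, -76, -82 → -88.
Combining the parts gives (Uranus, -88).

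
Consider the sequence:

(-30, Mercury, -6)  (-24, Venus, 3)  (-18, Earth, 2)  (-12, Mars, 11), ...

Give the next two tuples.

First value: +6 each step, so -30, -24, -18, -12 → -6 → 0.
For the planet, runs through the planets Mercury→Neptune: Mercury, Venus, Earth, Mars → Jupiter → Saturn.
Third value: alternating steps +9, −1, +9, −1, …; -6, 3, 2, 11 → 10 → 19.
So the next two tuples are (-6, Jupiter, 10) and (0, Saturn, 19).

(-6, Jupiter, 10), (0, Saturn, 19)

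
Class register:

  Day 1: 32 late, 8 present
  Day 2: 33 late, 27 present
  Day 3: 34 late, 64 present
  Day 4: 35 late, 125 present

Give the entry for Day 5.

Late: +1 each step; 32, 33, 34, 35 → 36.
Present — perfect cubes: 2³, 3³, 4³, …: 8, 27, 64, 125 → 216.
Combining the parts gives 36 late, 216 present.

36 late, 216 present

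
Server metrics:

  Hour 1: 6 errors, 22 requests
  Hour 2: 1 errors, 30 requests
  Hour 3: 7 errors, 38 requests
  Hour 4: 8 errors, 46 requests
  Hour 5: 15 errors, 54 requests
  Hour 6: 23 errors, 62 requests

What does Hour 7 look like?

38 errors, 70 requests

Errors: each term is the sum of the two before it, so 6, 1, 7, 8, 15, 23 → 38.
Requests goes 22, 30, 38, 46, 54, 62 → 70 (+8 each step).
Putting it together: 38 errors, 70 requests.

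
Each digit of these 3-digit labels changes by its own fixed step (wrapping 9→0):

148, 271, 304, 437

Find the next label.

560

For the first digit, +1 each step, mod 10: 1, 2, 3, 4 → 5.
Second digit: +3 each step, mod 10, so 4, 7, 0, 3 → 6.
Third digit — +3 each step, mod 10: 8, 1, 4, 7 → 0.
Combining the parts gives 560.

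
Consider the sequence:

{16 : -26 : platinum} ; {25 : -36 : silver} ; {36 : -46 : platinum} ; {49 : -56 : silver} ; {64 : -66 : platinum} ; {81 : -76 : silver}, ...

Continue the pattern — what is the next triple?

First component: perfect squares: 4², 5², 6², …; 16, 25, 36, 49, 64, 81 → 100.
Second component: −10 each step, so -26, -36, -46, -56, -66, -76 → -86.
Metal: alternates platinum ↔ silver, so platinum, silver, platinum, silver, platinum, silver → platinum.
So the next triple is {100 : -86 : platinum}.

{100 : -86 : platinum}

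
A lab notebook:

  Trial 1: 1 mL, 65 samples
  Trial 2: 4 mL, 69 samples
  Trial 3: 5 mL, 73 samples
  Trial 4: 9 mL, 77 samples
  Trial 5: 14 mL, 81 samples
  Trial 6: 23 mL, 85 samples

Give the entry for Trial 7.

37 mL, 89 samples

ML: each term is the sum of the two before it; 1, 4, 5, 9, 14, 23 → 37.
Samples — +4 each step: 65, 69, 73, 77, 81, 85 → 89.
So the next line is 37 mL, 89 samples.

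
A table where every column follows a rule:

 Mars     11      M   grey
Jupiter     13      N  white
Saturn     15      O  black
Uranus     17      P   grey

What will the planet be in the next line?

Planet: runs through the planets Mercury→Neptune, so Mars, Jupiter, Saturn, Uranus → Neptune.
Second component: +2 each step; 11, 13, 15, 17 → 19.
Letter: letters move forward 1 place in the alphabet, so M, N, O, P → Q.
Shade: repeats grey → white → black; grey, white, black, grey → white.

Neptune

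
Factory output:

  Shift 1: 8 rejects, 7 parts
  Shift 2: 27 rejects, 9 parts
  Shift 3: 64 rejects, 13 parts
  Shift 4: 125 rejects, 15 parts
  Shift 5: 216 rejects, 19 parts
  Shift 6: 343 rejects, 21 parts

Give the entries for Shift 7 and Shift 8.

512 rejects, 25 parts; 729 rejects, 27 parts

Rejects: perfect cubes: 2³, 3³, 4³, …, so 8, 27, 64, 125, 216, 343 → 512 → 729.
Parts: 7, 9, 13, 15, 19, 21 → 25 → 27 (alternating steps +2, +4, +2, +4, …).
Putting the parts together: 512 rejects, 25 parts and then 729 rejects, 27 parts.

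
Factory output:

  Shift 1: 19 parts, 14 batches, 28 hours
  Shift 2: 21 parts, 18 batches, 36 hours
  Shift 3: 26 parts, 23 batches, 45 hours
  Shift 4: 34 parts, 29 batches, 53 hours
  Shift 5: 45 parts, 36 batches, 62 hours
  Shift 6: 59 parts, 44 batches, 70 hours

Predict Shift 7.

76 parts, 53 batches, 79 hours

Parts: differences are 2, 5, 8, … (increasing by 3 each time); 19, 21, 26, 34, 45, 59 → 76.
Batches: differences are 4, 5, 6, … (increasing by 1 each time); 14, 18, 23, 29, 36, 44 → 53.
Hours — alternating steps +8, +9, +8, +9, …: 28, 36, 45, 53, 62, 70 → 79.
So the next line is 76 parts, 53 batches, 79 hours.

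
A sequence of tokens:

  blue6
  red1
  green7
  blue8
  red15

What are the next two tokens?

Colour: blue, red, green, blue, red → green → blue (repeats blue → red → green).
Second component — each term is the sum of the two before it: 6, 1, 7, 8, 15 → 23 → 38.
Putting the parts together: green23 and then blue38.

green23, blue38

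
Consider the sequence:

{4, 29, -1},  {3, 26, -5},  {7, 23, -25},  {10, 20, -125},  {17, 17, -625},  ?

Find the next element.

{27, 14, -3125}

First entry: each term is the sum of the two before it, so 4, 3, 7, 10, 17 → 27.
Second entry: −3 each step, so 29, 26, 23, 20, 17 → 14.
Third entry: ×5 each step; -1, -5, -25, -125, -625 → -3125.
Putting it together: {27, 14, -3125}.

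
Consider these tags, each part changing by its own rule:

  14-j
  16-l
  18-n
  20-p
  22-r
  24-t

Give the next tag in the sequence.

First component: 14, 16, 18, 20, 22, 24 → 26 (+2 each step).
Letter goes j, l, n, p, r, t → v (letters move forward 2 places in the alphabet).
Putting it together: 26-v.

26-v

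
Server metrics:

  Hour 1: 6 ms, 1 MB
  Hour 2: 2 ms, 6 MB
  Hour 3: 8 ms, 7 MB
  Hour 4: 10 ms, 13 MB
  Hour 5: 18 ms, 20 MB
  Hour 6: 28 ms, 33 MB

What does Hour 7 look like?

46 ms, 53 MB

For the ms, each term is the sum of the two before it: 6, 2, 8, 10, 18, 28 → 46.
MB — each term is the sum of the two before it: 1, 6, 7, 13, 20, 33 → 53.
Putting it together: 46 ms, 53 MB.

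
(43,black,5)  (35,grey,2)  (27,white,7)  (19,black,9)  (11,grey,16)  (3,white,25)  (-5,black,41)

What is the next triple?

(-13,grey,66)

First component: −8 each step; 43, 35, 27, 19, 11, 3, -5 → -13.
Shade: repeats black → grey → white; black, grey, white, black, grey, white, black → grey.
Third component: each term is the sum of the two before it, so 5, 2, 7, 9, 16, 25, 41 → 66.
Combining the parts gives (-13,grey,66).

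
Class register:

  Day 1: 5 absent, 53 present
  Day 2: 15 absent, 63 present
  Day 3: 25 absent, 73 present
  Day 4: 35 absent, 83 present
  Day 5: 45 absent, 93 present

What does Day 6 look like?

Absent: 5, 15, 25, 35, 45 → 55 (+10 each step).
For the present, +10 each step: 53, 63, 73, 83, 93 → 103.
Putting it together: 55 absent, 103 present.

55 absent, 103 present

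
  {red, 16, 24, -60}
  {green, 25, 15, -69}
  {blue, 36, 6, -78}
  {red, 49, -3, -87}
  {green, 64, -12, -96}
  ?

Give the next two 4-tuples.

Colour goes red, green, blue, red, green → blue → red (repeats red → green → blue).
Second entry goes 16, 25, 36, 49, 64 → 81 → 100 (perfect squares: 4², 5², 6², …).
Third entry — −9 each step: 24, 15, 6, -3, -12 → -21 → -30.
Fourth entry: −9 each step, so -60, -69, -78, -87, -96 → -105 → -114.
So the next two 4-tuples are {blue, 81, -21, -105} and {red, 100, -30, -114}.

{blue, 81, -21, -105}, {red, 100, -30, -114}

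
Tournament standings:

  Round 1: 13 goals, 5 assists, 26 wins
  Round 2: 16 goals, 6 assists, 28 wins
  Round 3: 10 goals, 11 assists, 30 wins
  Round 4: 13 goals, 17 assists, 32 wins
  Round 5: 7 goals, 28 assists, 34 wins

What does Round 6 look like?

Goals — alternating steps +3, −6, +3, −6, …: 13, 16, 10, 13, 7 → 10.
Assists — each term is the sum of the two before it: 5, 6, 11, 17, 28 → 45.
Wins — +2 each step: 26, 28, 30, 32, 34 → 36.
So the next line is 10 goals, 45 assists, 36 wins.

10 goals, 45 assists, 36 wins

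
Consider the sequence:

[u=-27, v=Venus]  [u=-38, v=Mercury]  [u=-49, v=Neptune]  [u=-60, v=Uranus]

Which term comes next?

[u=-71, v=Saturn]

U: −11 each step, so -27, -38, -49, -60 → -71.
V goes Venus, Mercury, Neptune, Uranus → Saturn (runs backward through the planets Mercury→Neptune).
Putting it together: [u=-71, v=Saturn].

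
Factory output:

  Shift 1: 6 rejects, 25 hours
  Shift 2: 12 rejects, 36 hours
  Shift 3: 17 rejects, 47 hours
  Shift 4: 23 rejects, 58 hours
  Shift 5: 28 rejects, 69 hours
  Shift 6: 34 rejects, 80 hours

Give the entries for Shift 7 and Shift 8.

For the rejects, alternating steps +6, +5, +6, +5, …: 6, 12, 17, 23, 28, 34 → 39 → 45.
Hours — +11 each step: 25, 36, 47, 58, 69, 80 → 91 → 102.
Putting the parts together: 39 rejects, 91 hours and then 45 rejects, 102 hours.

39 rejects, 91 hours; 45 rejects, 102 hours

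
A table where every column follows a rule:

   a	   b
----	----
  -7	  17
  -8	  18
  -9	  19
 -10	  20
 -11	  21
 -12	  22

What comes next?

-13  23

Column a — −1 each step: -7, -8, -9, -10, -11, -12 → -13.
Column b: together with the column a always sums to 10; 17, 18, 19, 20, 21, 22 → 23.
Putting it together: -13  23.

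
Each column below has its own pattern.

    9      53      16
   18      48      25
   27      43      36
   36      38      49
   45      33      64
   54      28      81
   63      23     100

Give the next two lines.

For the first component, +9 each step: 9, 18, 27, 36, 45, 54, 63 → 72 → 81.
Second component goes 53, 48, 43, 38, 33, 28, 23 → 18 → 13 (−5 each step).
Third component: perfect squares: 4², 5², 6², …, so 16, 25, 36, 49, 64, 81, 100 → 121 → 144.
So the next two lines are 72  18  121 and 81  13  144.

72  18  121; 81  13  144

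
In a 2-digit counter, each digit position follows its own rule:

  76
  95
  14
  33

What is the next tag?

First digit: +2 each step, mod 10, so 7, 9, 1, 3 → 5.
For the second digit, −1 each step, mod 10: 6, 5, 4, 3 → 2.
So the next tag is 52.

52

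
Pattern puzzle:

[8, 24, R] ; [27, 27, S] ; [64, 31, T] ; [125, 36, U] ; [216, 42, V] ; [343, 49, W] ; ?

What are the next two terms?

First part: perfect cubes: 2³, 3³, 4³, …, so 8, 27, 64, 125, 216, 343 → 512 → 729.
Second part: 24, 27, 31, 36, 42, 49 → 57 → 66 (differences are 3, 4, 5, … (increasing by 1 each time)).
Letter — letters move forward 1 place in the alphabet: R, S, T, U, V, W → X → Y.
So the next two terms are [512, 57, X] and [729, 66, Y].

[512, 57, X], [729, 66, Y]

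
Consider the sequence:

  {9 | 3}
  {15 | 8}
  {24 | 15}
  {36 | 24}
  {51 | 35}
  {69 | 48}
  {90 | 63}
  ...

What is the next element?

{114 | 80}

First part: 9, 15, 24, 36, 51, 69, 90 → 114 (differences are 6, 9, 12, … (increasing by 3 each time)).
For the second part, differences are 5, 7, 9, … (increasing by 2 each time): 3, 8, 15, 24, 35, 48, 63 → 80.
Combining the parts gives {114 | 80}.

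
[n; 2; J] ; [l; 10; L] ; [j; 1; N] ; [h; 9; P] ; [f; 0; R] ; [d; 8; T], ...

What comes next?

[b; -1; V]

First letter — letters move back 2 places in the alphabet: n, l, j, h, f, d → b.
Second value — alternating steps +8, −9, +8, −9, …: 2, 10, 1, 9, 0, 8 → -1.
For the second letter, letters move forward 2 places in the alphabet: J, L, N, P, R, T → V.
Putting it together: [b; -1; V].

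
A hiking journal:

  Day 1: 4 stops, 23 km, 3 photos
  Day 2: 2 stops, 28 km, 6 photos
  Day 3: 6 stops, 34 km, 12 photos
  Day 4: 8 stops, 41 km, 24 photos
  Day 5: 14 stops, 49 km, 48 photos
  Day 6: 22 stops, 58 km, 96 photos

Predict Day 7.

36 stops, 68 km, 192 photos

Stops: 4, 2, 6, 8, 14, 22 → 36 (each term is the sum of the two before it).
Km goes 23, 28, 34, 41, 49, 58 → 68 (differences are 5, 6, 7, … (increasing by 1 each time)).
Photos — ×2 each step: 3, 6, 12, 24, 48, 96 → 192.
Combining the parts gives 36 stops, 68 km, 192 photos.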